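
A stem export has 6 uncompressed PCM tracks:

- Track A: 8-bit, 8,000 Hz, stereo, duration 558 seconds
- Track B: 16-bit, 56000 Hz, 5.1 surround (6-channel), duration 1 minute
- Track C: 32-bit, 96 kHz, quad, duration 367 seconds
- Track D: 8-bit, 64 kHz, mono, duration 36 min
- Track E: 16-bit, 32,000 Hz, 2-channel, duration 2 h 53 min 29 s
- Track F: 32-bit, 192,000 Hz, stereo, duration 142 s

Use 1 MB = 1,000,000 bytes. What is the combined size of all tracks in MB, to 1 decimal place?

Track A: 8,000 × 558 × 1 × 2 = 8,928,000 bytes.
Track B: 1 minute = 60 s; 56,000 × 60 × 2 × 6 = 40,320,000 bytes.
Track C: 96,000 × 367 × 4 × 4 = 563,712,000 bytes.
Track D: 36 min = 2,160 s; 64,000 × 2,160 × 1 × 1 = 138,240,000 bytes.
Track E: 2 h 53 min 29 s = 10,409 s; 32,000 × 10,409 × 2 × 2 = 1,332,352,000 bytes.
Track F: 192,000 × 142 × 4 × 2 = 218,112,000 bytes.
Total = 2,301,664,000 bytes = 2301.7 MB.

2301.7 MB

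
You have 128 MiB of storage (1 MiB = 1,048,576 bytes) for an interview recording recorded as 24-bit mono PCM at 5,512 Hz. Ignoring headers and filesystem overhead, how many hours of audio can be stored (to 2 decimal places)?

2.25 hours

Uncompressed byte rate = 5,512 × 3 × 1 = 16,536 bytes/s.
Capacity = 128 × 1,048,576 = 134,217,728 bytes.
134,217,728 / 16,536 ≈ 8116.7 s → 2.25 hours.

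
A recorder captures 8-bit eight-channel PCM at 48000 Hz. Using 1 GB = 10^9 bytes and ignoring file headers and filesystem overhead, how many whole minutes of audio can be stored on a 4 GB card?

173 minutes

Uncompressed byte rate = 48,000 × 1 × 8 = 384,000 bytes/s.
Capacity = 4 × 1,000,000,000 = 4,000,000,000 bytes.
4,000,000,000 / 384,000 ≈ 10416.67 s → 173 minutes.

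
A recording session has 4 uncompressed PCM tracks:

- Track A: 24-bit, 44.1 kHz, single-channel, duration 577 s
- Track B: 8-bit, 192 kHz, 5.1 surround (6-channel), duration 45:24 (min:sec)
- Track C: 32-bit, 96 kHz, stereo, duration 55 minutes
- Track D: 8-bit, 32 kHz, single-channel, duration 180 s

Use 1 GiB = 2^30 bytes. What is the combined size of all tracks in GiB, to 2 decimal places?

Track A: 44,100 × 577 × 3 × 1 = 76,337,100 bytes.
Track B: 45:24 (min:sec) = 2,724 s; 192,000 × 2,724 × 1 × 6 = 3,138,048,000 bytes.
Track C: 55 minutes = 3,300 s; 96,000 × 3,300 × 4 × 2 = 2,534,400,000 bytes.
Track D: 32,000 × 180 × 1 × 1 = 5,760,000 bytes.
Total = 5,754,545,100 bytes = 5.36 GiB.

5.36 GiB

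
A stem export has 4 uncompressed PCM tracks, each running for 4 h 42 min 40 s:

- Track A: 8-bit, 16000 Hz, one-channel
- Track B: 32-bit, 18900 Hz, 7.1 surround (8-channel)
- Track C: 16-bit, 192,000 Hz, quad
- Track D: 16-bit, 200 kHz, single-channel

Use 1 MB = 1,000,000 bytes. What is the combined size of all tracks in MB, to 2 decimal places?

4 h 42 min 40 s = 16,960 s.
Track A: 16,000 × 16,960 × 1 × 1 = 271,360,000 bytes.
Track B: 18,900 × 16,960 × 4 × 8 = 10,257,408,000 bytes.
Track C: 192,000 × 16,960 × 2 × 4 = 26,050,560,000 bytes.
Track D: 200,000 × 16,960 × 2 × 1 = 6,784,000,000 bytes.
Total = 43,363,328,000 bytes = 43363.33 MB.

43363.33 MB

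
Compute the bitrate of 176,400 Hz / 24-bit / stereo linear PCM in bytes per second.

1,058,400 bytes/s

Bit rate = 176,400 × 24 × 2 = 8,467,200 bits/s.
8,467,200 / 8 = 1,058,400 bytes/s.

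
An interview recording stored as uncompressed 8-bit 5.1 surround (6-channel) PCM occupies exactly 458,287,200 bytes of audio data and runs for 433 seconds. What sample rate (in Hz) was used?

176,400 Hz

Bytes = sample_rate × seconds × bytes_per_sample × channels.
sample_rate = 458,287,200 / (433 × 1 × 6) = 458,287,200 / 2,598 = 176,400 Hz.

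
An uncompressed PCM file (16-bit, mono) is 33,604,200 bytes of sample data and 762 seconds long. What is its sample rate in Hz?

Bytes = sample_rate × seconds × bytes_per_sample × channels.
sample_rate = 33,604,200 / (762 × 2 × 1) = 33,604,200 / 1,524 = 22,050 Hz.

22,050 Hz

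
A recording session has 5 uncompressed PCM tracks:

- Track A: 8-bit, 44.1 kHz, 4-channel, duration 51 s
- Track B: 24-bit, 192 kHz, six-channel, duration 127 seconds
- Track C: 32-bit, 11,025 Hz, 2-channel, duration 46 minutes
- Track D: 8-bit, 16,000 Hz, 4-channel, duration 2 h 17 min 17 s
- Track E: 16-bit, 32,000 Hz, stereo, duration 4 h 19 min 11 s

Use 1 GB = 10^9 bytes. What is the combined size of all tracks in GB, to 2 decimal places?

Track A: 44,100 × 51 × 1 × 4 = 8,996,400 bytes.
Track B: 192,000 × 127 × 3 × 6 = 438,912,000 bytes.
Track C: 46 minutes = 2,760 s; 11,025 × 2,760 × 4 × 2 = 243,432,000 bytes.
Track D: 2 h 17 min 17 s = 8,237 s; 16,000 × 8,237 × 1 × 4 = 527,168,000 bytes.
Track E: 4 h 19 min 11 s = 15,551 s; 32,000 × 15,551 × 2 × 2 = 1,990,528,000 bytes.
Total = 3,209,036,400 bytes = 3.21 GB.

3.21 GB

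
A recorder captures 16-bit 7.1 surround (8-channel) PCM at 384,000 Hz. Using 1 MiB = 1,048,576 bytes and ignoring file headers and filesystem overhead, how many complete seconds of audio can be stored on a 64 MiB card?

Uncompressed byte rate = 384,000 × 2 × 8 = 6,144,000 bytes/s.
Capacity = 64 × 1,048,576 = 67,108,864 bytes.
67,108,864 / 6,144,000 ≈ 10.92 s → 10 seconds.

10 seconds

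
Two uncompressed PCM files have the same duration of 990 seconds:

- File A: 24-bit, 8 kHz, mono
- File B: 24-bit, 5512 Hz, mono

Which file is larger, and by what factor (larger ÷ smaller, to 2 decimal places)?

File A, by a factor of 1.45

File A: 8,000 × 3 × 1 = 24,000 bytes/s.
File B: 5,512 × 3 × 1 = 16,536 bytes/s.
File A is larger; ratio = 23,760,000 / 16,370,640 = 1.45.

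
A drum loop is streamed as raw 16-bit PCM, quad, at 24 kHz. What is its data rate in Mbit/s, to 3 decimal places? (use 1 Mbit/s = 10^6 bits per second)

Bit rate = 24,000 × 16 × 4 = 1,536,000 bits/s.
= 1.536 Mbit/s.

1.536 Mbit/s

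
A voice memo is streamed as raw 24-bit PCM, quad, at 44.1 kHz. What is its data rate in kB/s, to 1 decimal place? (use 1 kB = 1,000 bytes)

529.2 kB/s

Bit rate = 44,100 × 24 × 4 = 4,233,600 bits/s.
4,233,600 / 8 = 529,200 B/s = 529.2 kB/s.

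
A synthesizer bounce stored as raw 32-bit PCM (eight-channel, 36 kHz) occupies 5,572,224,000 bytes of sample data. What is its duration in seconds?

Byte rate = 36,000 × 4 × 8 = 1,152,000 bytes/s.
Duration = 5,572,224,000 / 1,152,000 = 4,837 s.

4,837 seconds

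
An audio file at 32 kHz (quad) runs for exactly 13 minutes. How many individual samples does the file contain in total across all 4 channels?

exactly 13 minutes = 780 s.
32,000 × 780 s × 4 ch = 99,840,000 samples.

99,840,000 samples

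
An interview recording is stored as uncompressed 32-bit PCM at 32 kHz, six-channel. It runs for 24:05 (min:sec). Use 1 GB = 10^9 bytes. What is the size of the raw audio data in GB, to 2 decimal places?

1.11 GB

Duration = 24:05 (min:sec) = 1,445 s.
Bytes = 32,000 samples/s × 1,445 s × 4 bytes/sample × 6 ch = 1,109,760,000 bytes.
1,109,760,000 / 1,000,000,000 = 1.11 GB.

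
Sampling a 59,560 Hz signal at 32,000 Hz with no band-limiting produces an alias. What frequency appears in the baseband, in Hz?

4,440 Hz

Nyquist = 32,000/2 = 16,000 Hz; 59,560 Hz exceeds it.
Alias = |59,560 − 2×32,000| = |59,560 − 64,000| = 4,440 Hz.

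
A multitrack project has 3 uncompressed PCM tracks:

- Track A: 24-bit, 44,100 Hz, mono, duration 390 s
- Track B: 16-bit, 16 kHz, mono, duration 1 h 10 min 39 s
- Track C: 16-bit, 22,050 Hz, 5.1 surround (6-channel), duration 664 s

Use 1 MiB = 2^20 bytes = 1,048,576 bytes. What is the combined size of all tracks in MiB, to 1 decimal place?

346.1 MiB

Track A: 44,100 × 390 × 3 × 1 = 51,597,000 bytes.
Track B: 1 h 10 min 39 s = 4,239 s; 16,000 × 4,239 × 2 × 1 = 135,648,000 bytes.
Track C: 22,050 × 664 × 2 × 6 = 175,694,400 bytes.
Total = 362,939,400 bytes = 346.1 MiB.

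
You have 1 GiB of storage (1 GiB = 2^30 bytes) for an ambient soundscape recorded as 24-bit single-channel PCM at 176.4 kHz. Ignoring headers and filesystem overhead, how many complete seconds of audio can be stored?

Uncompressed byte rate = 176,400 × 3 × 1 = 529,200 bytes/s.
Capacity = 1 × 1,073,741,824 = 1,073,741,824 bytes.
1,073,741,824 / 529,200 ≈ 2028.99 s → 2,028 seconds.

2,028 seconds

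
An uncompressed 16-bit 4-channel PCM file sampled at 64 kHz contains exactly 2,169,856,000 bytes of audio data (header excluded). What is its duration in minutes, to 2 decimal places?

Byte rate = 64,000 × 2 × 4 = 512,000 bytes/s.
Duration = 2,169,856,000 / 512,000 = 4,238 s.
4,238 s / 60 = 70.63 minutes.

70.63 minutes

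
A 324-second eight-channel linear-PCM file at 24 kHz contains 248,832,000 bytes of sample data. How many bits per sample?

Bytes per sample = 248,832,000 / (24,000 × 324 × 8) = 248,832,000 / 62,208,000 = 4.
Bit depth = 4 × 8 = 32 bits.

32 bits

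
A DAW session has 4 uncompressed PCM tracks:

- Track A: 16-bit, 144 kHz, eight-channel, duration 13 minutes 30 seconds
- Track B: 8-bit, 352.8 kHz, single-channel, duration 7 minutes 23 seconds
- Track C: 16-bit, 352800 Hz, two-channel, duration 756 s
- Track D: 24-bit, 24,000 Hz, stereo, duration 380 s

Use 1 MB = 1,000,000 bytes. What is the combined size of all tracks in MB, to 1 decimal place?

3144.1 MB

Track A: 13 minutes 30 seconds = 810 s; 144,000 × 810 × 2 × 8 = 1,866,240,000 bytes.
Track B: 7 minutes 23 seconds = 443 s; 352,800 × 443 × 1 × 1 = 156,290,400 bytes.
Track C: 352,800 × 756 × 2 × 2 = 1,066,867,200 bytes.
Track D: 24,000 × 380 × 3 × 2 = 54,720,000 bytes.
Total = 3,144,117,600 bytes = 3144.1 MB.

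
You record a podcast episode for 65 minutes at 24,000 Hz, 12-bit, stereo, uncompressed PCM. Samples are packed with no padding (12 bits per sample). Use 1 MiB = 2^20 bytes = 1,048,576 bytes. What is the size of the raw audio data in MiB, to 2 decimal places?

Duration = 65 minutes = 3,900 s.
Bits = 24,000 × 3,900 × 12 × 2 = 2,246,400,000 bits = 280,800,000 bytes.
280,800,000 / 1,048,576 = 267.79 MiB.

267.79 MiB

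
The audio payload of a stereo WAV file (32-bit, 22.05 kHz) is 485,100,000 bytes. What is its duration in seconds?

2,750 seconds

Byte rate = 22,050 × 4 × 2 = 176,400 bytes/s.
Duration = 485,100,000 / 176,400 = 2,750 s.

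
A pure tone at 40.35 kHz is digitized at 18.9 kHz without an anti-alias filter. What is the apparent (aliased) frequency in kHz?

Nyquist = 18,900/2 = 9,450 Hz; 40,350 Hz exceeds it.
Alias = |40,350 − 2×18,900| = |40,350 − 37,800| = 2,550 Hz = 2.55 kHz.

2.55 kHz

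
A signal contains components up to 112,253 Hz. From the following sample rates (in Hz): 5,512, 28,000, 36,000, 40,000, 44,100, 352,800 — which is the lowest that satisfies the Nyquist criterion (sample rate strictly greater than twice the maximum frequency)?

Need sample rate > 2 × 112,253 = 224,506 Hz.
Lowest listed rate above 224,506 Hz is 352,800 Hz.

352,800 Hz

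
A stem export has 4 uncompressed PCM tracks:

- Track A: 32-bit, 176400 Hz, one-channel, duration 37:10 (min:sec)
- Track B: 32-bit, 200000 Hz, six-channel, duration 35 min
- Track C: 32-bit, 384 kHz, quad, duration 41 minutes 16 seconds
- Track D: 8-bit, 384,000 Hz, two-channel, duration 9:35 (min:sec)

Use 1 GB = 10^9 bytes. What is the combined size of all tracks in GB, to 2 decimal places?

27.31 GB

Track A: 37:10 (min:sec) = 2,230 s; 176,400 × 2,230 × 4 × 1 = 1,573,488,000 bytes.
Track B: 35 min = 2,100 s; 200,000 × 2,100 × 4 × 6 = 10,080,000,000 bytes.
Track C: 41 minutes 16 seconds = 2,476 s; 384,000 × 2,476 × 4 × 4 = 15,212,544,000 bytes.
Track D: 9:35 (min:sec) = 575 s; 384,000 × 575 × 1 × 2 = 441,600,000 bytes.
Total = 27,307,632,000 bytes = 27.31 GB.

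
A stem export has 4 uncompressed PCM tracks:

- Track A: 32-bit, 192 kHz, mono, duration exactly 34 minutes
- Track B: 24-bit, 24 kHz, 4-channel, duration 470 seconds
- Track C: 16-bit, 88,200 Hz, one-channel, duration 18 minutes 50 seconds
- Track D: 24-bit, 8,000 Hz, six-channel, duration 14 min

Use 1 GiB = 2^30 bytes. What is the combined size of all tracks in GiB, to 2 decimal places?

Track A: exactly 34 minutes = 2,040 s; 192,000 × 2,040 × 4 × 1 = 1,566,720,000 bytes.
Track B: 24,000 × 470 × 3 × 4 = 135,360,000 bytes.
Track C: 18 minutes 50 seconds = 1,130 s; 88,200 × 1,130 × 2 × 1 = 199,332,000 bytes.
Track D: 14 min = 840 s; 8,000 × 840 × 3 × 6 = 120,960,000 bytes.
Total = 2,022,372,000 bytes = 1.88 GiB.

1.88 GiB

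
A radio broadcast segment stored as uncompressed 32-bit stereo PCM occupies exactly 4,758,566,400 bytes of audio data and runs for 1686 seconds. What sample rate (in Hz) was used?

352,800 Hz

Bytes = sample_rate × seconds × bytes_per_sample × channels.
sample_rate = 4,758,566,400 / (1,686 × 4 × 2) = 4,758,566,400 / 13,488 = 352,800 Hz.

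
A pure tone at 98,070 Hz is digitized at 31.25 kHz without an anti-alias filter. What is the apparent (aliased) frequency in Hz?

4,320 Hz

Nyquist = 31,250/2 = 15,625 Hz; 98,070 Hz exceeds it.
Alias = |98,070 − 3×31,250| = |98,070 − 93,750| = 4,320 Hz.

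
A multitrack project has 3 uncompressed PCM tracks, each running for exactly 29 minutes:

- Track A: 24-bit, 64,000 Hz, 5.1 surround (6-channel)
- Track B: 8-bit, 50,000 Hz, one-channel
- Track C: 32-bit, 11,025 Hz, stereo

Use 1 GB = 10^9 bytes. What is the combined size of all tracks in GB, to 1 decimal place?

exactly 29 minutes = 1,740 s.
Track A: 64,000 × 1,740 × 3 × 6 = 2,004,480,000 bytes.
Track B: 50,000 × 1,740 × 1 × 1 = 87,000,000 bytes.
Track C: 11,025 × 1,740 × 4 × 2 = 153,468,000 bytes.
Total = 2,244,948,000 bytes = 2.2 GB.

2.2 GB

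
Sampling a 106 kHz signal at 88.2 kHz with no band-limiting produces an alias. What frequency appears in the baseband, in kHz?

Nyquist = 88,200/2 = 44,100 Hz; 106,000 Hz exceeds it.
Alias = |106,000 − 1×88,200| = |106,000 − 88,200| = 17,800 Hz = 17.8 kHz.

17.8 kHz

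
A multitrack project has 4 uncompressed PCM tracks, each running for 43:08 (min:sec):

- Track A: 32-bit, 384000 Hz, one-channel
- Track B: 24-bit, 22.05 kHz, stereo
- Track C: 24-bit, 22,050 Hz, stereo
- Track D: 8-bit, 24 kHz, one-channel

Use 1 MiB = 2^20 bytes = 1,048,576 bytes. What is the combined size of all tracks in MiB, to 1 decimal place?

43:08 (min:sec) = 2,588 s.
Track A: 384,000 × 2,588 × 4 × 1 = 3,975,168,000 bytes.
Track B: 22,050 × 2,588 × 3 × 2 = 342,392,400 bytes.
Track C: 22,050 × 2,588 × 3 × 2 = 342,392,400 bytes.
Track D: 24,000 × 2,588 × 1 × 1 = 62,112,000 bytes.
Total = 4,722,064,800 bytes = 4503.3 MiB.

4503.3 MiB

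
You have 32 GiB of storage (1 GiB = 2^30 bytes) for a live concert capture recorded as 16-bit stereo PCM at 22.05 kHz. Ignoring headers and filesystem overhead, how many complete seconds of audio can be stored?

389,566 seconds

Uncompressed byte rate = 22,050 × 2 × 2 = 88,200 bytes/s.
Capacity = 32 × 1,073,741,824 = 34,359,738,368 bytes.
34,359,738,368 / 88,200 ≈ 389566.19 s → 389,566 seconds.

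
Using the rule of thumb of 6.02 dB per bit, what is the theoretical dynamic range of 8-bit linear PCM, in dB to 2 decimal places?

48.16 dB

8 × 6.02 = 48.16 dB.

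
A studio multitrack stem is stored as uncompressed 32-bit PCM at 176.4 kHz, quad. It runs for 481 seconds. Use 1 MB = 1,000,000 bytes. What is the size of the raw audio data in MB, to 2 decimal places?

1357.57 MB

Bytes = 176,400 samples/s × 481 s × 4 bytes/sample × 4 ch = 1,357,574,400 bytes.
1,357,574,400 / 1,000,000 = 1357.57 MB.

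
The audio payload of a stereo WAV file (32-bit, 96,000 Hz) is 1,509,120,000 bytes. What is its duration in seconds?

Byte rate = 96,000 × 4 × 2 = 768,000 bytes/s.
Duration = 1,509,120,000 / 768,000 = 1,965 s.

1,965 seconds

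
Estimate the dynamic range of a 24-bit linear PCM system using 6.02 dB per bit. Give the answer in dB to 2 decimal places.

24 × 6.02 = 144.48 dB.

144.48 dB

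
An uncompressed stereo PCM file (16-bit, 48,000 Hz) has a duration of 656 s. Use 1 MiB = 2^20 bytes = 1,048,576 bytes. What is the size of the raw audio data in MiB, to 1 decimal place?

120.1 MiB

Bytes = 48,000 samples/s × 656 s × 2 bytes/sample × 2 ch = 125,952,000 bytes.
125,952,000 / 1,048,576 = 120.1 MiB.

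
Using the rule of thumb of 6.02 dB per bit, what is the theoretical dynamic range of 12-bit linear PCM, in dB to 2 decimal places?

12 × 6.02 = 72.24 dB.

72.24 dB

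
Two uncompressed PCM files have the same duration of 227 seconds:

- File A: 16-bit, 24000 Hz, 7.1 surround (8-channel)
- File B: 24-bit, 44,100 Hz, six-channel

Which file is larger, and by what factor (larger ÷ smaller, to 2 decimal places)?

File B, by a factor of 2.07

File A: 24,000 × 2 × 8 = 384,000 bytes/s.
File B: 44,100 × 3 × 6 = 793,800 bytes/s.
File B is larger; ratio = 180,192,600 / 87,168,000 = 2.07.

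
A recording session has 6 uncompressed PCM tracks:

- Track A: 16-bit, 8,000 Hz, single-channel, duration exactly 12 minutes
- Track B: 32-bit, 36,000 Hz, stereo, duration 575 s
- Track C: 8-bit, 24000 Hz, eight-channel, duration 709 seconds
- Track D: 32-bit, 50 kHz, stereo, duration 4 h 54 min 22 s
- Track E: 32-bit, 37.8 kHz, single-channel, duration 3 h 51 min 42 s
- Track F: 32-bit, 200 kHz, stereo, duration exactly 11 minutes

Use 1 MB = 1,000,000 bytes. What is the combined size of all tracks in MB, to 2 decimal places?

10536.03 MB

Track A: exactly 12 minutes = 720 s; 8,000 × 720 × 2 × 1 = 11,520,000 bytes.
Track B: 36,000 × 575 × 4 × 2 = 165,600,000 bytes.
Track C: 24,000 × 709 × 1 × 8 = 136,128,000 bytes.
Track D: 4 h 54 min 22 s = 17,662 s; 50,000 × 17,662 × 4 × 2 = 7,064,800,000 bytes.
Track E: 3 h 51 min 42 s = 13,902 s; 37,800 × 13,902 × 4 × 1 = 2,101,982,400 bytes.
Track F: exactly 11 minutes = 660 s; 200,000 × 660 × 4 × 2 = 1,056,000,000 bytes.
Total = 10,536,030,400 bytes = 10536.03 MB.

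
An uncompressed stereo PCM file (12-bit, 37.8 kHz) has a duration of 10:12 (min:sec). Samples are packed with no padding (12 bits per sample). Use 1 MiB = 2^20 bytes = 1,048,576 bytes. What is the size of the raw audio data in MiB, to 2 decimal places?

Duration = 10:12 (min:sec) = 612 s.
Bits = 37,800 × 612 × 12 × 2 = 555,206,400 bits = 69,400,800 bytes.
69,400,800 / 1,048,576 = 66.19 MiB.

66.19 MiB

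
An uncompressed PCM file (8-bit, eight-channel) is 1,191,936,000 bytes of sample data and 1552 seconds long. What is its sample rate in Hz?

96,000 Hz

Bytes = sample_rate × seconds × bytes_per_sample × channels.
sample_rate = 1,191,936,000 / (1,552 × 1 × 8) = 1,191,936,000 / 12,416 = 96,000 Hz.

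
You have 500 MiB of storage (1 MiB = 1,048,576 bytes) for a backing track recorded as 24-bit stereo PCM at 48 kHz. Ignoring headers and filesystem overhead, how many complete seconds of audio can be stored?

1,820 seconds

Uncompressed byte rate = 48,000 × 3 × 2 = 288,000 bytes/s.
Capacity = 500 × 1,048,576 = 524,288,000 bytes.
524,288,000 / 288,000 ≈ 1820.44 s → 1,820 seconds.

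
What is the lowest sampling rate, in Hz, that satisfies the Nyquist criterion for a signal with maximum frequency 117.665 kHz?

235,330 Hz

Minimum sample rate = 2 × 117,665 Hz = 235,330 Hz.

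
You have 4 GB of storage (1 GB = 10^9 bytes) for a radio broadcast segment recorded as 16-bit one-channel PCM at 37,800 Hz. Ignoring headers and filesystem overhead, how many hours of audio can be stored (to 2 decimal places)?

14.70 hours

Uncompressed byte rate = 37,800 × 2 × 1 = 75,600 bytes/s.
Capacity = 4 × 1,000,000,000 = 4,000,000,000 bytes.
4,000,000,000 / 75,600 ≈ 52910.05 s → 14.70 hours.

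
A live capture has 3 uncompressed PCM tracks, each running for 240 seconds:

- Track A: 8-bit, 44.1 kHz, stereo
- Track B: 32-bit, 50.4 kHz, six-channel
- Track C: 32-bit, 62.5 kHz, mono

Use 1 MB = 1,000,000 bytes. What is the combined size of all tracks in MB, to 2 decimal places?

371.47 MB

Track A: 44,100 × 240 × 1 × 2 = 21,168,000 bytes.
Track B: 50,400 × 240 × 4 × 6 = 290,304,000 bytes.
Track C: 62,500 × 240 × 4 × 1 = 60,000,000 bytes.
Total = 371,472,000 bytes = 371.47 MB.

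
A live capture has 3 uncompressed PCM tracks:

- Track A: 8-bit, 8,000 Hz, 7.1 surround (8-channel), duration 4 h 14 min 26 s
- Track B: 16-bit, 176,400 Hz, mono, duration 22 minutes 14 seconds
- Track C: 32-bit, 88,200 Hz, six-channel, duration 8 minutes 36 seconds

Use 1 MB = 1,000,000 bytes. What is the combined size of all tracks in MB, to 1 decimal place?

2539.9 MB

Track A: 4 h 14 min 26 s = 15,266 s; 8,000 × 15,266 × 1 × 8 = 977,024,000 bytes.
Track B: 22 minutes 14 seconds = 1,334 s; 176,400 × 1,334 × 2 × 1 = 470,635,200 bytes.
Track C: 8 minutes 36 seconds = 516 s; 88,200 × 516 × 4 × 6 = 1,092,268,800 bytes.
Total = 2,539,928,000 bytes = 2539.9 MB.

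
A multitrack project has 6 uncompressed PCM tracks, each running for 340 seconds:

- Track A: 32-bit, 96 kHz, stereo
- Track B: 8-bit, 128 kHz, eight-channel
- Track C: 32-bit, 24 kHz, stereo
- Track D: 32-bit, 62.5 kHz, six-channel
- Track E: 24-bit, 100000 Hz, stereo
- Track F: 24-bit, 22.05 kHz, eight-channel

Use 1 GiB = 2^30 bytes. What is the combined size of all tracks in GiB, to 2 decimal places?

1.46 GiB

Track A: 96,000 × 340 × 4 × 2 = 261,120,000 bytes.
Track B: 128,000 × 340 × 1 × 8 = 348,160,000 bytes.
Track C: 24,000 × 340 × 4 × 2 = 65,280,000 bytes.
Track D: 62,500 × 340 × 4 × 6 = 510,000,000 bytes.
Track E: 100,000 × 340 × 3 × 2 = 204,000,000 bytes.
Track F: 22,050 × 340 × 3 × 8 = 179,928,000 bytes.
Total = 1,568,488,000 bytes = 1.46 GiB.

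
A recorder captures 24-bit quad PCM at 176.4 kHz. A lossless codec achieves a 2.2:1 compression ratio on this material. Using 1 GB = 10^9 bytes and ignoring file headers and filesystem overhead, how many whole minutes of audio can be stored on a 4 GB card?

69 minutes

Uncompressed byte rate = 176,400 × 3 × 4 = 2,116,800 bytes/s.
After 2.2:1 compression, effective rate ≈ 962181.82 bytes/s.
Capacity = 4 × 1,000,000,000 = 4,000,000,000 bytes.
4,000,000,000 / effective rate ≈ 4157.22 s → 69 minutes.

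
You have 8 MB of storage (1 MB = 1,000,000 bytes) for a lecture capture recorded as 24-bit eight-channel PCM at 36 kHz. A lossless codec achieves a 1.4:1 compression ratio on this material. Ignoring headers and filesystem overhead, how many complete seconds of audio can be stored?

Uncompressed byte rate = 36,000 × 3 × 8 = 864,000 bytes/s.
After 1.4:1 compression, effective rate ≈ 617142.86 bytes/s.
Capacity = 8 × 1,000,000 = 8,000,000 bytes.
8,000,000 / effective rate ≈ 12.96 s → 12 seconds.

12 seconds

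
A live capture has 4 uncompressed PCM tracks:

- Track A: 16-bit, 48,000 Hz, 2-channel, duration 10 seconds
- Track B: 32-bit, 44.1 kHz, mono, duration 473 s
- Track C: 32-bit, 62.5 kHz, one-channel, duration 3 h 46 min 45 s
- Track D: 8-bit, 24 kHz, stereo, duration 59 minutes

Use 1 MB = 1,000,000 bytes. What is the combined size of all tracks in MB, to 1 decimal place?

Track A: 48,000 × 10 × 2 × 2 = 1,920,000 bytes.
Track B: 44,100 × 473 × 4 × 1 = 83,437,200 bytes.
Track C: 3 h 46 min 45 s = 13,605 s; 62,500 × 13,605 × 4 × 1 = 3,401,250,000 bytes.
Track D: 59 minutes = 3,540 s; 24,000 × 3,540 × 1 × 2 = 169,920,000 bytes.
Total = 3,656,527,200 bytes = 3656.5 MB.

3656.5 MB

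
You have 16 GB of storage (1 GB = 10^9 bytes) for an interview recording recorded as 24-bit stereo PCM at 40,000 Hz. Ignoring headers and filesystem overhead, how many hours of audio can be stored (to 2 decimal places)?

18.52 hours

Uncompressed byte rate = 40,000 × 3 × 2 = 240,000 bytes/s.
Capacity = 16 × 1,000,000,000 = 16,000,000,000 bytes.
16,000,000,000 / 240,000 ≈ 66666.67 s → 18.52 hours.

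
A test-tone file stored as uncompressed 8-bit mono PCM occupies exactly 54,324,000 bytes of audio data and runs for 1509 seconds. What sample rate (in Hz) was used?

Bytes = sample_rate × seconds × bytes_per_sample × channels.
sample_rate = 54,324,000 / (1,509 × 1 × 1) = 54,324,000 / 1,509 = 36,000 Hz.

36,000 Hz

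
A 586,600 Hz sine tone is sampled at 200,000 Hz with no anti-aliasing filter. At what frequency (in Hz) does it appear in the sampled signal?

13,400 Hz

Nyquist = 200,000/2 = 100,000 Hz; 586,600 Hz exceeds it.
Alias = |586,600 − 3×200,000| = |586,600 − 600,000| = 13,400 Hz.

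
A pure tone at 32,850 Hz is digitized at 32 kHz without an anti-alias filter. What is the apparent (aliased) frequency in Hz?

850 Hz

Nyquist = 32,000/2 = 16,000 Hz; 32,850 Hz exceeds it.
Alias = |32,850 − 1×32,000| = |32,850 − 32,000| = 850 Hz.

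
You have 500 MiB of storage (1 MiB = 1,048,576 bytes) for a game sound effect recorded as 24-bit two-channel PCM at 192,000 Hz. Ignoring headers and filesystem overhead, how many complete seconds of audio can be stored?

455 seconds

Uncompressed byte rate = 192,000 × 3 × 2 = 1,152,000 bytes/s.
Capacity = 500 × 1,048,576 = 524,288,000 bytes.
524,288,000 / 1,152,000 ≈ 455.11 s → 455 seconds.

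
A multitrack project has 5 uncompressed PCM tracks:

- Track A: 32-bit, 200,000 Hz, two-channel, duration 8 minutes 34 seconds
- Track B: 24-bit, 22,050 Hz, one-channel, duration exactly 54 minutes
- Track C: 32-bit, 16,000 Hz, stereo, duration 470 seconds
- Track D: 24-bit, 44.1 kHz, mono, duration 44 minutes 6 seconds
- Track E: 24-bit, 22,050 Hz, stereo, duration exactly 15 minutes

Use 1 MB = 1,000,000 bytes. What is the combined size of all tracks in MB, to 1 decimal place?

1566.0 MB

Track A: 8 minutes 34 seconds = 514 s; 200,000 × 514 × 4 × 2 = 822,400,000 bytes.
Track B: exactly 54 minutes = 3,240 s; 22,050 × 3,240 × 3 × 1 = 214,326,000 bytes.
Track C: 16,000 × 470 × 4 × 2 = 60,160,000 bytes.
Track D: 44 minutes 6 seconds = 2,646 s; 44,100 × 2,646 × 3 × 1 = 350,065,800 bytes.
Track E: exactly 15 minutes = 900 s; 22,050 × 900 × 3 × 2 = 119,070,000 bytes.
Total = 1,566,021,800 bytes = 1566.0 MB.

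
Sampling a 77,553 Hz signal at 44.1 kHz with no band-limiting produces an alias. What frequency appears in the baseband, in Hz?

10,647 Hz

Nyquist = 44,100/2 = 22,050 Hz; 77,553 Hz exceeds it.
Alias = |77,553 − 2×44,100| = |77,553 − 88,200| = 10,647 Hz.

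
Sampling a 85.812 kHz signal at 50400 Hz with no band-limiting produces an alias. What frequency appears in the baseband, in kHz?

Nyquist = 50,400/2 = 25,200 Hz; 85,812 Hz exceeds it.
Alias = |85,812 − 2×50,400| = |85,812 − 100,800| = 14,988 Hz = 14.988 kHz.

14.988 kHz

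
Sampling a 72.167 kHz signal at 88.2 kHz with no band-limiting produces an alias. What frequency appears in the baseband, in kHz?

16.033 kHz

Nyquist = 88,200/2 = 44,100 Hz; 72,167 Hz exceeds it.
Alias = |72,167 − 1×88,200| = |72,167 − 88,200| = 16,033 Hz = 16.033 kHz.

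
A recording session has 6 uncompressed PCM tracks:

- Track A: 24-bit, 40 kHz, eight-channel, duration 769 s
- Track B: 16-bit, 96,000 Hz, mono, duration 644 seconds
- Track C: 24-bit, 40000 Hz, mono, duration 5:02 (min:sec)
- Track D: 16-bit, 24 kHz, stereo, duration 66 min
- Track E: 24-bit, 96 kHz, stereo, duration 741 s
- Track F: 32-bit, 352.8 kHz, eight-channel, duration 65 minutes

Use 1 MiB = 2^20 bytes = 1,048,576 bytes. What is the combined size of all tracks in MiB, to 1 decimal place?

Track A: 40,000 × 769 × 3 × 8 = 738,240,000 bytes.
Track B: 96,000 × 644 × 2 × 1 = 123,648,000 bytes.
Track C: 5:02 (min:sec) = 302 s; 40,000 × 302 × 3 × 1 = 36,240,000 bytes.
Track D: 66 min = 3,960 s; 24,000 × 3,960 × 2 × 2 = 380,160,000 bytes.
Track E: 96,000 × 741 × 3 × 2 = 426,816,000 bytes.
Track F: 65 minutes = 3,900 s; 352,800 × 3,900 × 4 × 8 = 44,029,440,000 bytes.
Total = 45,734,544,000 bytes = 43615.9 MiB.

43615.9 MiB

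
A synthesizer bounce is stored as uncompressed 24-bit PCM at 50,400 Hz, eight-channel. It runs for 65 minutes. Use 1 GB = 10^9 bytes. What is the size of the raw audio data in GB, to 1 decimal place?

4.7 GB

Duration = 65 minutes = 3,900 s.
Bytes = 50,400 samples/s × 3,900 s × 3 bytes/sample × 8 ch = 4,717,440,000 bytes.
4,717,440,000 / 1,000,000,000 = 4.7 GB.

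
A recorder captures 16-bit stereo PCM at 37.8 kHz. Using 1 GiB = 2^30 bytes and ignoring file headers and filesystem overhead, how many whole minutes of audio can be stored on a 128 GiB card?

Uncompressed byte rate = 37,800 × 2 × 2 = 151,200 bytes/s.
Capacity = 128 × 1,073,741,824 = 137,438,953,472 bytes.
137,438,953,472 / 151,200 ≈ 908987.79 s → 15,149 minutes.

15,149 minutes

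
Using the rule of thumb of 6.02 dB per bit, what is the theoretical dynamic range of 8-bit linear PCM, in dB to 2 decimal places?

8 × 6.02 = 48.16 dB.

48.16 dB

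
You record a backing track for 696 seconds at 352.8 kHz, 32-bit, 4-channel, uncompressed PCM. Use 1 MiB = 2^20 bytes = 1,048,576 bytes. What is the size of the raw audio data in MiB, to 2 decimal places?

Bytes = 352,800 samples/s × 696 s × 4 bytes/sample × 4 ch = 3,928,780,800 bytes.
3,928,780,800 / 1,048,576 = 3746.78 MiB.

3746.78 MiB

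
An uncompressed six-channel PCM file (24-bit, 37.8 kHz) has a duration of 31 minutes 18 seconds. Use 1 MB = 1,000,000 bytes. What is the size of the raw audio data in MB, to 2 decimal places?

1277.79 MB

Duration = 31 minutes 18 seconds = 1,878 s.
Bytes = 37,800 samples/s × 1,878 s × 3 bytes/sample × 6 ch = 1,277,791,200 bytes.
1,277,791,200 / 1,000,000 = 1277.79 MB.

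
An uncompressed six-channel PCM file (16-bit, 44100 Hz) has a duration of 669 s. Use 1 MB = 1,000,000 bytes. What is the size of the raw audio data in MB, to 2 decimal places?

Bytes = 44,100 samples/s × 669 s × 2 bytes/sample × 6 ch = 354,034,800 bytes.
354,034,800 / 1,000,000 = 354.03 MB.

354.03 MB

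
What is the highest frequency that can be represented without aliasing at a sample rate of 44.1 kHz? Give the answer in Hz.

22,050 Hz

Nyquist frequency = sample rate / 2 = 44,100 / 2 = 22,050 Hz.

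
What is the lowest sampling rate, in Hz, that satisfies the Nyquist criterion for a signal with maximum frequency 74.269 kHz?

148,538 Hz

Minimum sample rate = 2 × 74,269 Hz = 148,538 Hz.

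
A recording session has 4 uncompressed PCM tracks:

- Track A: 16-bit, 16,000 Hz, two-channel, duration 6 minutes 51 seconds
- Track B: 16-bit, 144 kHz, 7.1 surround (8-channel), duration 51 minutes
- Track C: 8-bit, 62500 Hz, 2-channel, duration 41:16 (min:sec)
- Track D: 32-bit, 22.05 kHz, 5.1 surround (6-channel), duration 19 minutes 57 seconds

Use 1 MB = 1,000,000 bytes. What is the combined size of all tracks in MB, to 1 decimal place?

8019.5 MB

Track A: 6 minutes 51 seconds = 411 s; 16,000 × 411 × 2 × 2 = 26,304,000 bytes.
Track B: 51 minutes = 3,060 s; 144,000 × 3,060 × 2 × 8 = 7,050,240,000 bytes.
Track C: 41:16 (min:sec) = 2,476 s; 62,500 × 2,476 × 1 × 2 = 309,500,000 bytes.
Track D: 19 minutes 57 seconds = 1,197 s; 22,050 × 1,197 × 4 × 6 = 633,452,400 bytes.
Total = 8,019,496,400 bytes = 8019.5 MB.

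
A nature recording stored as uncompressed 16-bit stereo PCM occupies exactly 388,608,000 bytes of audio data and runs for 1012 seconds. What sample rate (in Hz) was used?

96,000 Hz

Bytes = sample_rate × seconds × bytes_per_sample × channels.
sample_rate = 388,608,000 / (1,012 × 2 × 2) = 388,608,000 / 4,048 = 96,000 Hz.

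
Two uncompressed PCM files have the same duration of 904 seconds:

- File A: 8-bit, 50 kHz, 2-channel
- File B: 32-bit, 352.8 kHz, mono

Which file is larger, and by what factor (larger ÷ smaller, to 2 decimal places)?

File A: 50,000 × 1 × 2 = 100,000 bytes/s.
File B: 352,800 × 4 × 1 = 1,411,200 bytes/s.
File B is larger; ratio = 1,275,724,800 / 90,400,000 = 14.11.

File B, by a factor of 14.11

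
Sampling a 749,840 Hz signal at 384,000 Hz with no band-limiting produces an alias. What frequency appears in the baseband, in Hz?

18,160 Hz

Nyquist = 384,000/2 = 192,000 Hz; 749,840 Hz exceeds it.
Alias = |749,840 − 2×384,000| = |749,840 − 768,000| = 18,160 Hz.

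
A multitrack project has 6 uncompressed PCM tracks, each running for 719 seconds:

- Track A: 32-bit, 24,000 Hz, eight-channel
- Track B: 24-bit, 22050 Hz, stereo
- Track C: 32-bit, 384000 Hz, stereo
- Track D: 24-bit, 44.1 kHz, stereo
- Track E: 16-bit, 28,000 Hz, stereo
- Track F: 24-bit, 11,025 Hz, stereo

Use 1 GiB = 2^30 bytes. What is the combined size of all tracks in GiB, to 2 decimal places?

2.96 GiB

Track A: 24,000 × 719 × 4 × 8 = 552,192,000 bytes.
Track B: 22,050 × 719 × 3 × 2 = 95,123,700 bytes.
Track C: 384,000 × 719 × 4 × 2 = 2,208,768,000 bytes.
Track D: 44,100 × 719 × 3 × 2 = 190,247,400 bytes.
Track E: 28,000 × 719 × 2 × 2 = 80,528,000 bytes.
Track F: 11,025 × 719 × 3 × 2 = 47,561,850 bytes.
Total = 3,174,420,950 bytes = 2.96 GiB.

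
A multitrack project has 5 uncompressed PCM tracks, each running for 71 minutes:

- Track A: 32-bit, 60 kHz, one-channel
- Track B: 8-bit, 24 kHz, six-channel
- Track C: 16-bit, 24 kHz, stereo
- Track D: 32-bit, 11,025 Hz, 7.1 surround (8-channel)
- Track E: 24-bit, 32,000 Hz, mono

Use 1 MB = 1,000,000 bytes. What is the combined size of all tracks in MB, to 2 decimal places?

3956.69 MB

71 minutes = 4,260 s.
Track A: 60,000 × 4,260 × 4 × 1 = 1,022,400,000 bytes.
Track B: 24,000 × 4,260 × 1 × 6 = 613,440,000 bytes.
Track C: 24,000 × 4,260 × 2 × 2 = 408,960,000 bytes.
Track D: 11,025 × 4,260 × 4 × 8 = 1,502,928,000 bytes.
Track E: 32,000 × 4,260 × 3 × 1 = 408,960,000 bytes.
Total = 3,956,688,000 bytes = 3956.69 MB.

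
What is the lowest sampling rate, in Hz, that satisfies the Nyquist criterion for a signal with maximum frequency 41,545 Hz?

Minimum sample rate = 2 × 41,545 Hz = 83,090 Hz.

83,090 Hz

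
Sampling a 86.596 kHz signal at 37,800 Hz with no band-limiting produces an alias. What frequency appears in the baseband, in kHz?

Nyquist = 37,800/2 = 18,900 Hz; 86,596 Hz exceeds it.
Alias = |86,596 − 2×37,800| = |86,596 − 75,600| = 10,996 Hz = 10.996 kHz.

10.996 kHz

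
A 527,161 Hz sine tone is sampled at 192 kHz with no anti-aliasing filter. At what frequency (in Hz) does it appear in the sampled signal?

Nyquist = 192,000/2 = 96,000 Hz; 527,161 Hz exceeds it.
Alias = |527,161 − 3×192,000| = |527,161 − 576,000| = 48,839 Hz.

48,839 Hz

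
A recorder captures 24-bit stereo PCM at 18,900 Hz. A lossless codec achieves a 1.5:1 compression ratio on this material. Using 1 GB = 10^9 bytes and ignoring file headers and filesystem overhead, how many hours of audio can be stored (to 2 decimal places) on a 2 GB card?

Uncompressed byte rate = 18,900 × 3 × 2 = 113,400 bytes/s.
After 1.5:1 compression, effective rate ≈ 75600 bytes/s.
Capacity = 2 × 1,000,000,000 = 2,000,000,000 bytes.
2,000,000,000 / effective rate ≈ 26455.03 s → 7.35 hours.

7.35 hours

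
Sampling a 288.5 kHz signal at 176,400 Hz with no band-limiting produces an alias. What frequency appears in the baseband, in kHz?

64.3 kHz

Nyquist = 176,400/2 = 88,200 Hz; 288,500 Hz exceeds it.
Alias = |288,500 − 2×176,400| = |288,500 − 352,800| = 64,300 Hz = 64.3 kHz.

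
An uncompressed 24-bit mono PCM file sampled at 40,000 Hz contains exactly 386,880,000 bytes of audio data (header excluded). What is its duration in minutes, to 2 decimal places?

53.73 minutes

Byte rate = 40,000 × 3 × 1 = 120,000 bytes/s.
Duration = 386,880,000 / 120,000 = 3,224 s.
3,224 s / 60 = 53.73 minutes.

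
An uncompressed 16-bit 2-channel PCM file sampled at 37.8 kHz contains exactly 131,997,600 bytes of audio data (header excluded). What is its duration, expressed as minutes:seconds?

14:33

Byte rate = 37,800 × 2 × 2 = 151,200 bytes/s.
Duration = 131,997,600 / 151,200 = 873 s.
873 s = 14:33.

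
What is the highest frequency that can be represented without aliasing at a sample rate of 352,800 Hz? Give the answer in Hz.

176,400 Hz

Nyquist frequency = sample rate / 2 = 352,800 / 2 = 176,400 Hz.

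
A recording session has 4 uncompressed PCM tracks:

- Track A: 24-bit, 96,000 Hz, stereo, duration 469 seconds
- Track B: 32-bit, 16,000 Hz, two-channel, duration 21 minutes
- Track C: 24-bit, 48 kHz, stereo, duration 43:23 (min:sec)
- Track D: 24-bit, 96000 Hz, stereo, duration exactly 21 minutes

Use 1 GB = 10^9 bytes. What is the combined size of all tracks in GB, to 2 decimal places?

1.91 GB

Track A: 96,000 × 469 × 3 × 2 = 270,144,000 bytes.
Track B: 21 minutes = 1,260 s; 16,000 × 1,260 × 4 × 2 = 161,280,000 bytes.
Track C: 43:23 (min:sec) = 2,603 s; 48,000 × 2,603 × 3 × 2 = 749,664,000 bytes.
Track D: exactly 21 minutes = 1,260 s; 96,000 × 1,260 × 3 × 2 = 725,760,000 bytes.
Total = 1,906,848,000 bytes = 1.91 GB.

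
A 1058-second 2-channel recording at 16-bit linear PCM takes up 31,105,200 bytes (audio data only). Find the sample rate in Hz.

7,350 Hz

Bytes = sample_rate × seconds × bytes_per_sample × channels.
sample_rate = 31,105,200 / (1,058 × 2 × 2) = 31,105,200 / 4,232 = 7,350 Hz.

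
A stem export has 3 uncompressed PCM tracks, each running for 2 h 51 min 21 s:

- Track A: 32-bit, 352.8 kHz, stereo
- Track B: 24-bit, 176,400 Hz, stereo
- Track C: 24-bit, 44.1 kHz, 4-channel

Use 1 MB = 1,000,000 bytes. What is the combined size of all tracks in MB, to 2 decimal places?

2 h 51 min 21 s = 10,281 s.
Track A: 352,800 × 10,281 × 4 × 2 = 29,017,094,400 bytes.
Track B: 176,400 × 10,281 × 3 × 2 = 10,881,410,400 bytes.
Track C: 44,100 × 10,281 × 3 × 4 = 5,440,705,200 bytes.
Total = 45,339,210,000 bytes = 45339.21 MB.

45339.21 MB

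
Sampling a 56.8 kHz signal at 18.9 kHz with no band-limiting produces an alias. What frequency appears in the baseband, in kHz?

Nyquist = 18,900/2 = 9,450 Hz; 56,800 Hz exceeds it.
Alias = |56,800 − 3×18,900| = |56,800 − 56,700| = 100 Hz = 0.1 kHz.

0.1 kHz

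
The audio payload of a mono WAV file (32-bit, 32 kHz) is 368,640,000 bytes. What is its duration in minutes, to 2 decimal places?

Byte rate = 32,000 × 4 × 1 = 128,000 bytes/s.
Duration = 368,640,000 / 128,000 = 2,880 s.
2,880 s / 60 = 48.00 minutes.

48.00 minutes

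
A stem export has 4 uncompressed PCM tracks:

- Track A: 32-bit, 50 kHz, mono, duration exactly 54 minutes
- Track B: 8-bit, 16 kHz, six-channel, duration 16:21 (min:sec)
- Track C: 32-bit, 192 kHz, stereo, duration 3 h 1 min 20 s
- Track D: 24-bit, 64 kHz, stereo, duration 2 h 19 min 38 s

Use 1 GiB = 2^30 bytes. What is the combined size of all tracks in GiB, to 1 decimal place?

19.3 GiB

Track A: exactly 54 minutes = 3,240 s; 50,000 × 3,240 × 4 × 1 = 648,000,000 bytes.
Track B: 16:21 (min:sec) = 981 s; 16,000 × 981 × 1 × 6 = 94,176,000 bytes.
Track C: 3 h 1 min 20 s = 10,880 s; 192,000 × 10,880 × 4 × 2 = 16,711,680,000 bytes.
Track D: 2 h 19 min 38 s = 8,378 s; 64,000 × 8,378 × 3 × 2 = 3,217,152,000 bytes.
Total = 20,671,008,000 bytes = 19.3 GiB.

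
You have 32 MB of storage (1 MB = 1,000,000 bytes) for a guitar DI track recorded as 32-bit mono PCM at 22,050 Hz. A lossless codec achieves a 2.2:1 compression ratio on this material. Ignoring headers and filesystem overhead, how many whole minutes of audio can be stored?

Uncompressed byte rate = 22,050 × 4 × 1 = 88,200 bytes/s.
After 2.2:1 compression, effective rate ≈ 40090.91 bytes/s.
Capacity = 32 × 1,000,000 = 32,000,000 bytes.
32,000,000 / effective rate ≈ 798.19 s → 13 minutes.

13 minutes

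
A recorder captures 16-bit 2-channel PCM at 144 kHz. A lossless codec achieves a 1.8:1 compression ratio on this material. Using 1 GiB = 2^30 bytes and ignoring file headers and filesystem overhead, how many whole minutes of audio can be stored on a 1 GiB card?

55 minutes

Uncompressed byte rate = 144,000 × 2 × 2 = 576,000 bytes/s.
After 1.8:1 compression, effective rate ≈ 320000 bytes/s.
Capacity = 1 × 1,073,741,824 = 1,073,741,824 bytes.
1,073,741,824 / effective rate ≈ 3355.44 s → 55 minutes.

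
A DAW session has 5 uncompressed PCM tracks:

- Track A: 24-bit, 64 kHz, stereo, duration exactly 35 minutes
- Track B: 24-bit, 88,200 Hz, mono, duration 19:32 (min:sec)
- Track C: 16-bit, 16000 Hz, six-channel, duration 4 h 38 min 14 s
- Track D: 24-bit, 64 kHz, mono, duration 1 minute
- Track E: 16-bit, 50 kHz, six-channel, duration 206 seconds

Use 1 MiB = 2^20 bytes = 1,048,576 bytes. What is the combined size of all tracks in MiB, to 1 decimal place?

4250.4 MiB

Track A: exactly 35 minutes = 2,100 s; 64,000 × 2,100 × 3 × 2 = 806,400,000 bytes.
Track B: 19:32 (min:sec) = 1,172 s; 88,200 × 1,172 × 3 × 1 = 310,111,200 bytes.
Track C: 4 h 38 min 14 s = 16,694 s; 16,000 × 16,694 × 2 × 6 = 3,205,248,000 bytes.
Track D: 1 minute = 60 s; 64,000 × 60 × 3 × 1 = 11,520,000 bytes.
Track E: 50,000 × 206 × 2 × 6 = 123,600,000 bytes.
Total = 4,456,879,200 bytes = 4250.4 MiB.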